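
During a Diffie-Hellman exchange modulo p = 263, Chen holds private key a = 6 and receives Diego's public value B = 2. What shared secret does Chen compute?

64

Shared key K = 2^6 mod 263.
2^1 ≡ 2 (mod 263)
2^2 = (2^1)^2 ≡ 2^2 = 4 ≡ 4 (mod 263)
2^4 = (2^2)^2 ≡ 4^2 = 16 ≡ 16 (mod 263)
2^6 = 2^4 · 2^2 ≡ 16 · 4 ≡ 64 (mod 263).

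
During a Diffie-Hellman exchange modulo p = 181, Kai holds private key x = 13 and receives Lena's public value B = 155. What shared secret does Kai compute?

Shared key K = 155^13 mod 181.
155^1 ≡ 155 (mod 181)
155^2 = (155^1)^2 ≡ 155^2 = 24025 ≡ 133 (mod 181)
155^4 = (155^2)^2 ≡ 133^2 = 17689 ≡ 132 (mod 181)
155^8 = (155^4)^2 ≡ 132^2 = 17424 ≡ 48 (mod 181)
155^13 = 155^8 · 155^4 · 155^1 ≡ 48 · 132 · 155 ≡ 155 (mod 181).

155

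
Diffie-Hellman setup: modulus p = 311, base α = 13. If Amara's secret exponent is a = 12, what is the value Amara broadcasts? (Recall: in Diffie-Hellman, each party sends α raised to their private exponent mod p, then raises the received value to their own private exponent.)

146

Public value = 13^12 mod 311.
13^1 ≡ 13 (mod 311)
13^2 = (13^1)^2 ≡ 13^2 = 169 ≡ 169 (mod 311)
13^4 = (13^2)^2 ≡ 169^2 = 28561 ≡ 260 (mod 311)
13^8 = (13^4)^2 ≡ 260^2 = 67600 ≡ 113 (mod 311)
13^12 = 13^8 · 13^4 ≡ 113 · 260 ≡ 146 (mod 311).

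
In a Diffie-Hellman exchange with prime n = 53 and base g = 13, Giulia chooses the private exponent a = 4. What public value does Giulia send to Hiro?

47

Public value = 13^4 (mod 53).
13^1 ≡ 13 (mod 53)
13^2 = (13^1)^2 ≡ 13^2 = 169 ≡ 10 (mod 53)
13^4 = (13^2)^2 ≡ 10^2 = 100 ≡ 47 (mod 53)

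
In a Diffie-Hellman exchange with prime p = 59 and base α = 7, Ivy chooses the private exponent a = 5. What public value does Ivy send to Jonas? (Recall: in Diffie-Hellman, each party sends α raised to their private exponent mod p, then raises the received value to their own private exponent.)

Public value = 7^5 (mod 59).
7^1 ≡ 7 (mod 59)
7^2 = (7^1)^2 ≡ 7^2 = 49 ≡ 49 (mod 59)
7^4 = (7^2)^2 ≡ 49^2 = 2401 ≡ 41 (mod 59)
7^5 = 7^4 · 7^1 ≡ 41 · 7 ≡ 51 (mod 59).

51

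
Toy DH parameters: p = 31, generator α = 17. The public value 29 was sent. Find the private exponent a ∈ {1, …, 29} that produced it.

27

Try successive powers of 17 modulo 31:
17^1 ≡ 17
17^2 ≡ 10
17^3 ≡ 15
17^4 ≡ 7
17^5 ≡ 26
17^6 ≡ 8
17^7 ≡ 12
17^8 ≡ 18
17^9 ≡ 27
17^10 ≡ 25
17^11 ≡ 22
17^12 ≡ 2
17^13 ≡ 3
17^14 ≡ 20
17^15 ≡ 30
17^16 ≡ 14
17^17 ≡ 21
17^18 ≡ 16
17^19 ≡ 24
17^20 ≡ 5
17^21 ≡ 23
17^22 ≡ 19
17^23 ≡ 13
17^24 ≡ 4
17^25 ≡ 6
17^26 ≡ 9
17^27 ≡ 29
Found: a = 27.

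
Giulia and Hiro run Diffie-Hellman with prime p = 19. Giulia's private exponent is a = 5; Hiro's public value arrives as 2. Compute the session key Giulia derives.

13

Shared key K = 2^5 mod 19.
2^1 ≡ 2 (mod 19)
2^2 = (2^1)^2 ≡ 2^2 = 4 ≡ 4 (mod 19)
2^4 = (2^2)^2 ≡ 4^2 = 16 ≡ 16 (mod 19)
2^5 = 2^4 · 2^1 ≡ 16 · 2 ≡ 13 (mod 19).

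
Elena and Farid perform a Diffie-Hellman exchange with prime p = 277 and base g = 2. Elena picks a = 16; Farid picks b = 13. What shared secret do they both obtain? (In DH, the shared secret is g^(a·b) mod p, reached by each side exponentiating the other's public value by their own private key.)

157

Elena sends A = g^a mod p = 2^16 mod 277.
2^1 ≡ 2 (mod 277)
2^2 = (2^1)^2 ≡ 2^2 = 4 ≡ 4 (mod 277)
2^4 = (2^2)^2 ≡ 4^2 = 16 ≡ 16 (mod 277)
2^8 = (2^4)^2 ≡ 16^2 = 256 ≡ 256 (mod 277)
2^16 = (2^8)^2 ≡ 256^2 = 65536 ≡ 164 (mod 277)
So A = 164. Farid then computes K = A^b mod p = 164^13 mod 277.
164^1 ≡ 164 (mod 277)
164^2 = (164^1)^2 ≡ 164^2 = 26896 ≡ 27 (mod 277)
164^4 = (164^2)^2 ≡ 27^2 = 729 ≡ 175 (mod 277)
164^8 = (164^4)^2 ≡ 175^2 = 30625 ≡ 155 (mod 277)
164^13 = 164^8 · 164^4 · 164^1 ≡ 155 · 175 · 164 ≡ 157 (mod 277).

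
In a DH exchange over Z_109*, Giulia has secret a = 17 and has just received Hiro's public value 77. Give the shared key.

Shared key K = 77^17 mod 109.
77^1 ≡ 77 (mod 109)
77^2 = (77^1)^2 ≡ 77^2 = 5929 ≡ 43 (mod 109)
77^4 = (77^2)^2 ≡ 43^2 = 1849 ≡ 105 (mod 109)
77^8 = (77^4)^2 ≡ 105^2 = 11025 ≡ 16 (mod 109)
77^16 = (77^8)^2 ≡ 16^2 = 256 ≡ 38 (mod 109)
77^17 = 77^16 · 77^1 ≡ 38 · 77 ≡ 92 (mod 109).

92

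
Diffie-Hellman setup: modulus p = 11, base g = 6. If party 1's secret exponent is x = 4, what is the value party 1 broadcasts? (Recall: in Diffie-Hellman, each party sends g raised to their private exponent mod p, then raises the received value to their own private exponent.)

9

Public value = 6^4 mod 11.
6^1 ≡ 6 (mod 11)
6^2 = (6^1)^2 ≡ 6^2 = 36 ≡ 3 (mod 11)
6^4 = (6^2)^2 ≡ 3^2 = 9 ≡ 9 (mod 11)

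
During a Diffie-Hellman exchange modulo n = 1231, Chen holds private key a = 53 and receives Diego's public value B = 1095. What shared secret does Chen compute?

Shared key K = 1095^53 mod 1231.
1095^1 ≡ 1095 (mod 1231)
1095^2 = (1095^1)^2 ≡ 1095^2 = 1199025 ≡ 31 (mod 1231)
1095^4 = (1095^2)^2 ≡ 31^2 = 961 ≡ 961 (mod 1231)
1095^8 = (1095^4)^2 ≡ 961^2 = 923521 ≡ 271 (mod 1231)
1095^16 = (1095^8)^2 ≡ 271^2 = 73441 ≡ 812 (mod 1231)
1095^32 = (1095^16)^2 ≡ 812^2 = 659344 ≡ 759 (mod 1231)
1095^53 = 1095^32 · 1095^16 · 1095^4 · 1095^1 ≡ 759 · 812 · 961 · 1095 ≡ 198 (mod 1231).

198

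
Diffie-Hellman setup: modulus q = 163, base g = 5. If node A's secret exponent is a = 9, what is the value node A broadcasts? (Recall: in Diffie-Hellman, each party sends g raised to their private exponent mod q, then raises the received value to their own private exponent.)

Public value = 5^9 (mod 163).
5^1 ≡ 5 (mod 163)
5^2 = (5^1)^2 ≡ 5^2 = 25 ≡ 25 (mod 163)
5^4 = (5^2)^2 ≡ 25^2 = 625 ≡ 136 (mod 163)
5^8 = (5^4)^2 ≡ 136^2 = 18496 ≡ 77 (mod 163)
5^9 = 5^8 · 5^1 ≡ 77 · 5 ≡ 59 (mod 163).

59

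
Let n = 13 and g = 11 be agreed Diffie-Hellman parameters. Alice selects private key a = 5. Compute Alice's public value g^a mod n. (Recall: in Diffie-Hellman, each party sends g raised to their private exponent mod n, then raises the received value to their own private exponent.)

7

Public value = 11^5 mod 13.
11^1 ≡ 11 (mod 13)
11^2 = (11^1)^2 ≡ 11^2 = 121 ≡ 4 (mod 13)
11^4 = (11^2)^2 ≡ 4^2 = 16 ≡ 3 (mod 13)
11^5 = 11^4 · 11^1 ≡ 3 · 11 ≡ 7 (mod 13).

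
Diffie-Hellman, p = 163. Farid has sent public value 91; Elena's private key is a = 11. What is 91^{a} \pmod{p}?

97

Shared key K = 91^11 mod 163.
91^1 ≡ 91 (mod 163)
91^2 = (91^1)^2 ≡ 91^2 = 8281 ≡ 131 (mod 163)
91^4 = (91^2)^2 ≡ 131^2 = 17161 ≡ 46 (mod 163)
91^8 = (91^4)^2 ≡ 46^2 = 2116 ≡ 160 (mod 163)
91^11 = 91^8 · 91^2 · 91^1 ≡ 160 · 131 · 91 ≡ 97 (mod 163).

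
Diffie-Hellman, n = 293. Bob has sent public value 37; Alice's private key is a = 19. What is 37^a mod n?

64

Shared key K = 37^19 mod 293.
37^1 ≡ 37 (mod 293)
37^2 = (37^1)^2 ≡ 37^2 = 1369 ≡ 197 (mod 293)
37^4 = (37^2)^2 ≡ 197^2 = 38809 ≡ 133 (mod 293)
37^8 = (37^4)^2 ≡ 133^2 = 17689 ≡ 109 (mod 293)
37^16 = (37^8)^2 ≡ 109^2 = 11881 ≡ 161 (mod 293)
37^19 = 37^16 · 37^2 · 37^1 ≡ 161 · 197 · 37 ≡ 64 (mod 293).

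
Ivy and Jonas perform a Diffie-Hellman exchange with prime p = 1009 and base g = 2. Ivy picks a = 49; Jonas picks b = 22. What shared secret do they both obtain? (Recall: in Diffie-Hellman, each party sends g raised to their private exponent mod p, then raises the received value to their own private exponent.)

Jonas sends B = g^b mod p = 2^22 mod 1009.
2^1 ≡ 2 (mod 1009)
2^2 = (2^1)^2 ≡ 2^2 = 4 ≡ 4 (mod 1009)
2^4 = (2^2)^2 ≡ 4^2 = 16 ≡ 16 (mod 1009)
2^8 = (2^4)^2 ≡ 16^2 = 256 ≡ 256 (mod 1009)
2^16 = (2^8)^2 ≡ 256^2 = 65536 ≡ 960 (mod 1009)
2^22 = 2^16 · 2^4 · 2^2 ≡ 960 · 16 · 4 ≡ 900 (mod 1009).
So B = 900. Ivy then computes K = B^a mod p = 900^49 mod 1009.
900^1 ≡ 900 (mod 1009)
900^2 = (900^1)^2 ≡ 900^2 = 810000 ≡ 782 (mod 1009)
900^4 = (900^2)^2 ≡ 782^2 = 611524 ≡ 70 (mod 1009)
900^8 = (900^4)^2 ≡ 70^2 = 4900 ≡ 864 (mod 1009)
900^16 = (900^8)^2 ≡ 864^2 = 746496 ≡ 845 (mod 1009)
900^32 = (900^16)^2 ≡ 845^2 = 714025 ≡ 662 (mod 1009)
900^49 = 900^32 · 900^16 · 900^1 ≡ 662 · 845 · 900 ≡ 360 (mod 1009).

360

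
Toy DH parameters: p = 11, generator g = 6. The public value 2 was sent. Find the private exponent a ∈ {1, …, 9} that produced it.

9

Try successive powers of 6 modulo 11:
6^1 ≡ 6
6^2 ≡ 3
6^3 ≡ 7
6^4 ≡ 9
6^5 ≡ 10
6^6 ≡ 5
6^7 ≡ 8
6^8 ≡ 4
6^9 ≡ 2
Found: a = 9.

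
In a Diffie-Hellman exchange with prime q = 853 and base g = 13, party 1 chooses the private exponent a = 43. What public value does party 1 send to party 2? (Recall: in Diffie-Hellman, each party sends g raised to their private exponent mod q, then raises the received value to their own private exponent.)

Public value = 13^43 mod 853.
13^1 ≡ 13 (mod 853)
13^2 = (13^1)^2 ≡ 13^2 = 169 ≡ 169 (mod 853)
13^4 = (13^2)^2 ≡ 169^2 = 28561 ≡ 412 (mod 853)
13^8 = (13^4)^2 ≡ 412^2 = 169744 ≡ 850 (mod 853)
13^16 = (13^8)^2 ≡ 850^2 = 722500 ≡ 9 (mod 853)
13^32 = (13^16)^2 ≡ 9^2 = 81 ≡ 81 (mod 853)
13^43 = 13^32 · 13^8 · 13^2 · 13^1 ≡ 81 · 850 · 169 · 13 ≡ 107 (mod 853).

107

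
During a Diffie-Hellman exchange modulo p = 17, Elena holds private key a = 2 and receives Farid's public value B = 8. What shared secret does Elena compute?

13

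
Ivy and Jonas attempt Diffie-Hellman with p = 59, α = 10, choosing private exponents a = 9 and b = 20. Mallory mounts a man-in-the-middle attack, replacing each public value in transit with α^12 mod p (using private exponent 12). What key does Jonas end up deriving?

Jonas receives Mallory's public value M = 10^12 mod 59 instead of the honest one.
10^1 ≡ 10 (mod 59)
10^2 = (10^1)^2 ≡ 10^2 = 100 ≡ 41 (mod 59)
10^4 = (10^2)^2 ≡ 41^2 = 1681 ≡ 29 (mod 59)
10^8 = (10^4)^2 ≡ 29^2 = 841 ≡ 15 (mod 59)
10^12 = 10^8 · 10^4 ≡ 15 · 29 ≡ 22 (mod 59).
So M = 22. Jonas computes K = M^20 mod 59.
22^1 ≡ 22 (mod 59)
22^2 = (22^1)^2 ≡ 22^2 = 484 ≡ 12 (mod 59)
22^4 = (22^2)^2 ≡ 12^2 = 144 ≡ 26 (mod 59)
22^8 = (22^4)^2 ≡ 26^2 = 676 ≡ 27 (mod 59)
22^16 = (22^8)^2 ≡ 27^2 = 729 ≡ 21 (mod 59)
22^20 = 22^16 · 22^4 ≡ 21 · 26 ≡ 15 (mod 59).

15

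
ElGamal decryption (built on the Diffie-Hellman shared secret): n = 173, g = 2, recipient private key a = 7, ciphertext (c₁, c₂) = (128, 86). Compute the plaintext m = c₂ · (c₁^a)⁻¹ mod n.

152

Shared mask s = c₁^a mod n = 128^7 mod 173.
128^1 ≡ 128 (mod 173)
128^2 = (128^1)^2 ≡ 128^2 = 16384 ≡ 122 (mod 173)
128^4 = (128^2)^2 ≡ 122^2 = 14884 ≡ 6 (mod 173)
128^7 = 128^4 · 128^2 · 128^1 ≡ 6 · 122 · 128 ≡ 103 (mod 173).
So s = 103; s⁻¹ ≡ 42 (mod 173).
m = c₂ · s⁻¹ mod 173 = 86 · 42 mod 173 = 152.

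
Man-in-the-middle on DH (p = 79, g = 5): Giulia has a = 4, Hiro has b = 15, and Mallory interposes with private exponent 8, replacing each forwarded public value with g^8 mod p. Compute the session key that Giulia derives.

13

Giulia receives Mallory's public value M = 5^8 mod 79 instead of the honest one.
5^1 ≡ 5 (mod 79)
5^2 = (5^1)^2 ≡ 5^2 = 25 ≡ 25 (mod 79)
5^4 = (5^2)^2 ≡ 25^2 = 625 ≡ 72 (mod 79)
5^8 = (5^4)^2 ≡ 72^2 = 5184 ≡ 49 (mod 79)
So M = 49. Giulia computes K = M^4 mod 79.
49^1 ≡ 49 (mod 79)
49^2 = (49^1)^2 ≡ 49^2 = 2401 ≡ 31 (mod 79)
49^4 = (49^2)^2 ≡ 31^2 = 961 ≡ 13 (mod 79)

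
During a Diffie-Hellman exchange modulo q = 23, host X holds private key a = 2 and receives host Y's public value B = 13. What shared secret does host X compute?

Shared key K = 13^2 mod 23.
13^1 ≡ 13 (mod 23)
13^2 = (13^1)^2 ≡ 13^2 = 169 ≡ 8 (mod 23)

8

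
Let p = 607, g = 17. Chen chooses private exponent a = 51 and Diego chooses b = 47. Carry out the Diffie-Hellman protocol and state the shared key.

Chen sends A = g^a mod p = 17^51 mod 607.
17^1 ≡ 17 (mod 607)
17^2 = (17^1)^2 ≡ 17^2 = 289 ≡ 289 (mod 607)
17^4 = (17^2)^2 ≡ 289^2 = 83521 ≡ 362 (mod 607)
17^8 = (17^4)^2 ≡ 362^2 = 131044 ≡ 539 (mod 607)
17^16 = (17^8)^2 ≡ 539^2 = 290521 ≡ 375 (mod 607)
17^32 = (17^16)^2 ≡ 375^2 = 140625 ≡ 408 (mod 607)
17^51 = 17^32 · 17^16 · 17^2 · 17^1 ≡ 408 · 375 · 289 · 17 ≡ 231 (mod 607).
So A = 231. Diego then computes K = A^b mod p = 231^47 mod 607.
231^1 ≡ 231 (mod 607)
231^2 = (231^1)^2 ≡ 231^2 = 53361 ≡ 552 (mod 607)
231^4 = (231^2)^2 ≡ 552^2 = 304704 ≡ 597 (mod 607)
231^8 = (231^4)^2 ≡ 597^2 = 356409 ≡ 100 (mod 607)
231^16 = (231^8)^2 ≡ 100^2 = 10000 ≡ 288 (mod 607)
231^32 = (231^16)^2 ≡ 288^2 = 82944 ≡ 392 (mod 607)
231^47 = 231^32 · 231^8 · 231^4 · 231^2 · 231^1 ≡ 392 · 100 · 597 · 552 · 231 ≡ 268 (mod 607).

268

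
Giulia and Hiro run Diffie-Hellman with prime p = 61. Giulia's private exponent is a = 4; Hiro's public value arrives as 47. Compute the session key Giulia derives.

47

Shared key K = 47^4 mod 61.
47^1 ≡ 47 (mod 61)
47^2 = (47^1)^2 ≡ 47^2 = 2209 ≡ 13 (mod 61)
47^4 = (47^2)^2 ≡ 13^2 = 169 ≡ 47 (mod 61)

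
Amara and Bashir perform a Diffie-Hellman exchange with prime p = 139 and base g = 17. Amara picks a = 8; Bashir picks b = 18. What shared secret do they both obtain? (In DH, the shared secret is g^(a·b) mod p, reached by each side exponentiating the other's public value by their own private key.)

80

Amara sends A = g^a mod p = 17^8 mod 139.
17^1 ≡ 17 (mod 139)
17^2 = (17^1)^2 ≡ 17^2 = 289 ≡ 11 (mod 139)
17^4 = (17^2)^2 ≡ 11^2 = 121 ≡ 121 (mod 139)
17^8 = (17^4)^2 ≡ 121^2 = 14641 ≡ 46 (mod 139)
So A = 46. Bashir then computes K = A^b mod p = 46^18 mod 139.
46^1 ≡ 46 (mod 139)
46^2 = (46^1)^2 ≡ 46^2 = 2116 ≡ 31 (mod 139)
46^4 = (46^2)^2 ≡ 31^2 = 961 ≡ 127 (mod 139)
46^8 = (46^4)^2 ≡ 127^2 = 16129 ≡ 5 (mod 139)
46^16 = (46^8)^2 ≡ 5^2 = 25 ≡ 25 (mod 139)
46^18 = 46^16 · 46^2 ≡ 25 · 31 ≡ 80 (mod 139).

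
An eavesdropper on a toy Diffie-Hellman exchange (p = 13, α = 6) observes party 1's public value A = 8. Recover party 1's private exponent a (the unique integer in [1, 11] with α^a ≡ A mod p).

3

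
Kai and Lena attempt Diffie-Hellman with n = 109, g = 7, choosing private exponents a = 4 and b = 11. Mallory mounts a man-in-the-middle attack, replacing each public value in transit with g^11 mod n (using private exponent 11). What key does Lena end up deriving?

80

Lena receives Mallory's public value M = 7^11 mod 109 instead of the honest one.
7^1 ≡ 7 (mod 109)
7^2 = (7^1)^2 ≡ 7^2 = 49 ≡ 49 (mod 109)
7^4 = (7^2)^2 ≡ 49^2 = 2401 ≡ 3 (mod 109)
7^8 = (7^4)^2 ≡ 3^2 = 9 ≡ 9 (mod 109)
7^11 = 7^8 · 7^2 · 7^1 ≡ 9 · 49 · 7 ≡ 35 (mod 109).
So M = 35. Lena computes K = M^11 mod 109.
35^1 ≡ 35 (mod 109)
35^2 = (35^1)^2 ≡ 35^2 = 1225 ≡ 26 (mod 109)
35^4 = (35^2)^2 ≡ 26^2 = 676 ≡ 22 (mod 109)
35^8 = (35^4)^2 ≡ 22^2 = 484 ≡ 48 (mod 109)
35^11 = 35^8 · 35^2 · 35^1 ≡ 48 · 26 · 35 ≡ 80 (mod 109).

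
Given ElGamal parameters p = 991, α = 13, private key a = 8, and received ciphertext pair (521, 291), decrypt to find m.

609

Shared mask s = c₁^a mod p = 521^8 mod 991.
521^1 ≡ 521 (mod 991)
521^2 = (521^1)^2 ≡ 521^2 = 271441 ≡ 898 (mod 991)
521^4 = (521^2)^2 ≡ 898^2 = 806404 ≡ 721 (mod 991)
521^8 = (521^4)^2 ≡ 721^2 = 519841 ≡ 557 (mod 991)
So s = 557; s⁻¹ ≡ 564 (mod 991).
m = c₂ · s⁻¹ mod 991 = 291 · 564 mod 991 = 609.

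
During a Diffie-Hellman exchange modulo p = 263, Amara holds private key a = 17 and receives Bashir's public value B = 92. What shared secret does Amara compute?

129

Shared key K = 92^17 mod 263.
92^1 ≡ 92 (mod 263)
92^2 = (92^1)^2 ≡ 92^2 = 8464 ≡ 48 (mod 263)
92^4 = (92^2)^2 ≡ 48^2 = 2304 ≡ 200 (mod 263)
92^8 = (92^4)^2 ≡ 200^2 = 40000 ≡ 24 (mod 263)
92^16 = (92^8)^2 ≡ 24^2 = 576 ≡ 50 (mod 263)
92^17 = 92^16 · 92^1 ≡ 50 · 92 ≡ 129 (mod 263).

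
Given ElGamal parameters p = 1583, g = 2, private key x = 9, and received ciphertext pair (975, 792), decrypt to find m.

687

Shared mask s = c₁^x mod p = 975^9 mod 1583.
975^1 ≡ 975 (mod 1583)
975^2 = (975^1)^2 ≡ 975^2 = 950625 ≡ 825 (mod 1583)
975^4 = (975^2)^2 ≡ 825^2 = 680625 ≡ 1518 (mod 1583)
975^8 = (975^4)^2 ≡ 1518^2 = 2304324 ≡ 1059 (mod 1583)
975^9 = 975^8 · 975^1 ≡ 1059 · 975 ≡ 409 (mod 1583).
So s = 409; s⁻¹ ≡ 1374 (mod 1583).
m = c₂ · s⁻¹ mod 1583 = 792 · 1374 mod 1583 = 687.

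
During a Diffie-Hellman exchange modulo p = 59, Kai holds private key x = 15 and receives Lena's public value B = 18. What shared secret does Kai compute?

10

Shared key K = 18^15 mod 59.
18^1 ≡ 18 (mod 59)
18^2 = (18^1)^2 ≡ 18^2 = 324 ≡ 29 (mod 59)
18^4 = (18^2)^2 ≡ 29^2 = 841 ≡ 15 (mod 59)
18^8 = (18^4)^2 ≡ 15^2 = 225 ≡ 48 (mod 59)
18^15 = 18^8 · 18^4 · 18^2 · 18^1 ≡ 48 · 15 · 29 · 18 ≡ 10 (mod 59).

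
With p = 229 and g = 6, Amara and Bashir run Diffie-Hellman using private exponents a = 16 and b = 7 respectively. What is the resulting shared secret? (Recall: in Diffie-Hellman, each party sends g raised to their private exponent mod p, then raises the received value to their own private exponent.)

Bashir sends B = g^b mod p = 6^7 mod 229.
6^1 ≡ 6 (mod 229)
6^2 = (6^1)^2 ≡ 6^2 = 36 ≡ 36 (mod 229)
6^4 = (6^2)^2 ≡ 36^2 = 1296 ≡ 151 (mod 229)
6^7 = 6^4 · 6^2 · 6^1 ≡ 151 · 36 · 6 ≡ 98 (mod 229).
So B = 98. Amara then computes K = B^a mod p = 98^16 mod 229.
98^1 ≡ 98 (mod 229)
98^2 = (98^1)^2 ≡ 98^2 = 9604 ≡ 215 (mod 229)
98^4 = (98^2)^2 ≡ 215^2 = 46225 ≡ 196 (mod 229)
98^8 = (98^4)^2 ≡ 196^2 = 38416 ≡ 173 (mod 229)
98^16 = (98^8)^2 ≡ 173^2 = 29929 ≡ 159 (mod 229)

159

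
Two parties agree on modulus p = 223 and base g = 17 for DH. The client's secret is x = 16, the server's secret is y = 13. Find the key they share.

The server sends B = g^y mod p = 17^13 mod 223.
17^1 ≡ 17 (mod 223)
17^2 = (17^1)^2 ≡ 17^2 = 289 ≡ 66 (mod 223)
17^4 = (17^2)^2 ≡ 66^2 = 4356 ≡ 119 (mod 223)
17^8 = (17^4)^2 ≡ 119^2 = 14161 ≡ 112 (mod 223)
17^13 = 17^8 · 17^4 · 17^1 ≡ 112 · 119 · 17 ≡ 8 (mod 223).
So B = 8. The client then computes K = B^x mod p = 8^16 mod 223.
8^1 ≡ 8 (mod 223)
8^2 = (8^1)^2 ≡ 8^2 = 64 ≡ 64 (mod 223)
8^4 = (8^2)^2 ≡ 64^2 = 4096 ≡ 82 (mod 223)
8^8 = (8^4)^2 ≡ 82^2 = 6724 ≡ 34 (mod 223)
8^16 = (8^8)^2 ≡ 34^2 = 1156 ≡ 41 (mod 223)

41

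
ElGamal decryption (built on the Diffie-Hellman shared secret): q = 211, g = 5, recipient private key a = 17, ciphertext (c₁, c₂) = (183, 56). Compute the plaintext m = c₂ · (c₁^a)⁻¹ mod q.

Shared mask s = c₁^a mod q = 183^17 mod 211.
183^1 ≡ 183 (mod 211)
183^2 = (183^1)^2 ≡ 183^2 = 33489 ≡ 151 (mod 211)
183^4 = (183^2)^2 ≡ 151^2 = 22801 ≡ 13 (mod 211)
183^8 = (183^4)^2 ≡ 13^2 = 169 ≡ 169 (mod 211)
183^16 = (183^8)^2 ≡ 169^2 = 28561 ≡ 76 (mod 211)
183^17 = 183^16 · 183^1 ≡ 76 · 183 ≡ 193 (mod 211).
So s = 193; s⁻¹ ≡ 82 (mod 211).
m = c₂ · s⁻¹ mod 211 = 56 · 82 mod 211 = 161.

161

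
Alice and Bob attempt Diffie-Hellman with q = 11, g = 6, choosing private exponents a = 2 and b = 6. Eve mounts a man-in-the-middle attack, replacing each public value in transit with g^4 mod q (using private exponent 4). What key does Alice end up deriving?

4

Alice receives Eve's public value M = 6^4 mod 11 instead of the honest one.
6^1 ≡ 6 (mod 11)
6^2 = (6^1)^2 ≡ 6^2 = 36 ≡ 3 (mod 11)
6^4 = (6^2)^2 ≡ 3^2 = 9 ≡ 9 (mod 11)
So M = 9. Alice computes K = M^2 mod 11.
9^1 ≡ 9 (mod 11)
9^2 = (9^1)^2 ≡ 9^2 = 81 ≡ 4 (mod 11)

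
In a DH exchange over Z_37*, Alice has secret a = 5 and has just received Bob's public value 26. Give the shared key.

10

Shared key K = 26^5 mod 37.
26^1 ≡ 26 (mod 37)
26^2 = (26^1)^2 ≡ 26^2 = 676 ≡ 10 (mod 37)
26^4 = (26^2)^2 ≡ 10^2 = 100 ≡ 26 (mod 37)
26^5 = 26^4 · 26^1 ≡ 26 · 26 ≡ 10 (mod 37).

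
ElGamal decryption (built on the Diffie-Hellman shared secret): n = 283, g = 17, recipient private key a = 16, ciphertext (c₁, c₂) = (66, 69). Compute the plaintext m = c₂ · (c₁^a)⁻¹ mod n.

75

Shared mask s = c₁^a mod n = 66^16 mod 283.
66^1 ≡ 66 (mod 283)
66^2 = (66^1)^2 ≡ 66^2 = 4356 ≡ 111 (mod 283)
66^4 = (66^2)^2 ≡ 111^2 = 12321 ≡ 152 (mod 283)
66^8 = (66^4)^2 ≡ 152^2 = 23104 ≡ 181 (mod 283)
66^16 = (66^8)^2 ≡ 181^2 = 32761 ≡ 216 (mod 283)
So s = 216; s⁻¹ ≡ 38 (mod 283).
m = c₂ · s⁻¹ mod 283 = 69 · 38 mod 283 = 75.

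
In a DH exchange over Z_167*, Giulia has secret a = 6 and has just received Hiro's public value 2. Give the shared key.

64

Shared key K = 2^6 mod 167.
2^1 ≡ 2 (mod 167)
2^2 = (2^1)^2 ≡ 2^2 = 4 ≡ 4 (mod 167)
2^4 = (2^2)^2 ≡ 4^2 = 16 ≡ 16 (mod 167)
2^6 = 2^4 · 2^2 ≡ 16 · 4 ≡ 64 (mod 167).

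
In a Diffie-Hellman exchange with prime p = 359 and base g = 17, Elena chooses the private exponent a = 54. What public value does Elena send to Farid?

99

Public value = 17^54 (mod 359).
17^1 ≡ 17 (mod 359)
17^2 = (17^1)^2 ≡ 17^2 = 289 ≡ 289 (mod 359)
17^4 = (17^2)^2 ≡ 289^2 = 83521 ≡ 233 (mod 359)
17^8 = (17^4)^2 ≡ 233^2 = 54289 ≡ 80 (mod 359)
17^16 = (17^8)^2 ≡ 80^2 = 6400 ≡ 297 (mod 359)
17^32 = (17^16)^2 ≡ 297^2 = 88209 ≡ 254 (mod 359)
17^54 = 17^32 · 17^16 · 17^4 · 17^2 ≡ 254 · 297 · 233 · 289 ≡ 99 (mod 359).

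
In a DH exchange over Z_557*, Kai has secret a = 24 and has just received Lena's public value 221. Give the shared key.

185

Shared key K = 221^24 mod 557.
221^1 ≡ 221 (mod 557)
221^2 = (221^1)^2 ≡ 221^2 = 48841 ≡ 382 (mod 557)
221^4 = (221^2)^2 ≡ 382^2 = 145924 ≡ 547 (mod 557)
221^8 = (221^4)^2 ≡ 547^2 = 299209 ≡ 100 (mod 557)
221^16 = (221^8)^2 ≡ 100^2 = 10000 ≡ 531 (mod 557)
221^24 = 221^16 · 221^8 ≡ 531 · 100 ≡ 185 (mod 557).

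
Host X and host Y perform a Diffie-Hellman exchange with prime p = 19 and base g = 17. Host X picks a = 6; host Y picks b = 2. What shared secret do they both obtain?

Host Y sends B = g^b mod p = 17^2 mod 19.
17^1 ≡ 17 (mod 19)
17^2 = (17^1)^2 ≡ 17^2 = 289 ≡ 4 (mod 19)
So B = 4. Host X then computes K = B^a mod p = 4^6 mod 19.
4^1 ≡ 4 (mod 19)
4^2 = (4^1)^2 ≡ 4^2 = 16 ≡ 16 (mod 19)
4^4 = (4^2)^2 ≡ 16^2 = 256 ≡ 9 (mod 19)
4^6 = 4^4 · 4^2 ≡ 9 · 16 ≡ 11 (mod 19).

11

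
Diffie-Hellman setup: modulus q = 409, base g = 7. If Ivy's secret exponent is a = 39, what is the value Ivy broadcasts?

66

Public value = 7^39 mod 409.
7^1 ≡ 7 (mod 409)
7^2 = (7^1)^2 ≡ 7^2 = 49 ≡ 49 (mod 409)
7^4 = (7^2)^2 ≡ 49^2 = 2401 ≡ 356 (mod 409)
7^8 = (7^4)^2 ≡ 356^2 = 126736 ≡ 355 (mod 409)
7^16 = (7^8)^2 ≡ 355^2 = 126025 ≡ 53 (mod 409)
7^32 = (7^16)^2 ≡ 53^2 = 2809 ≡ 355 (mod 409)
7^39 = 7^32 · 7^4 · 7^2 · 7^1 ≡ 355 · 356 · 49 · 7 ≡ 66 (mod 409).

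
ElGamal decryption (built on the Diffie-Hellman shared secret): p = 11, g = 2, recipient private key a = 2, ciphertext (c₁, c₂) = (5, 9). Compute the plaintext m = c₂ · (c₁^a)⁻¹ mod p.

Shared mask s = c₁^a mod p = 5^2 mod 11.
5^1 ≡ 5 (mod 11)
5^2 = (5^1)^2 ≡ 5^2 = 25 ≡ 3 (mod 11)
So s = 3; s⁻¹ ≡ 4 (mod 11).
m = c₂ · s⁻¹ mod 11 = 9 · 4 mod 11 = 3.

3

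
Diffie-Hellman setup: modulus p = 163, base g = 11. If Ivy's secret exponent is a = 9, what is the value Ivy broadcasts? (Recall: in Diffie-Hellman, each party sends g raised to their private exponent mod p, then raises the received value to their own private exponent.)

123

Public value = 11^9 (mod 163).
11^1 ≡ 11 (mod 163)
11^2 = (11^1)^2 ≡ 11^2 = 121 ≡ 121 (mod 163)
11^4 = (11^2)^2 ≡ 121^2 = 14641 ≡ 134 (mod 163)
11^8 = (11^4)^2 ≡ 134^2 = 17956 ≡ 26 (mod 163)
11^9 = 11^8 · 11^1 ≡ 26 · 11 ≡ 123 (mod 163).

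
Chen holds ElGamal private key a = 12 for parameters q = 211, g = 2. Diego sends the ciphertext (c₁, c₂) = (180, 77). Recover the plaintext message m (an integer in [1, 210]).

116

Shared mask s = c₁^a mod q = 180^12 mod 211.
180^1 ≡ 180 (mod 211)
180^2 = (180^1)^2 ≡ 180^2 = 32400 ≡ 117 (mod 211)
180^4 = (180^2)^2 ≡ 117^2 = 13689 ≡ 185 (mod 211)
180^8 = (180^4)^2 ≡ 185^2 = 34225 ≡ 43 (mod 211)
180^12 = 180^8 · 180^4 ≡ 43 · 185 ≡ 148 (mod 211).
So s = 148; s⁻¹ ≡ 144 (mod 211).
m = c₂ · s⁻¹ mod 211 = 77 · 144 mod 211 = 116.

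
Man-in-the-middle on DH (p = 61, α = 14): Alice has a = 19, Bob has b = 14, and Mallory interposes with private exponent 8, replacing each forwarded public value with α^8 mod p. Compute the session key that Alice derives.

Alice receives Mallory's public value M = 14^8 mod 61 instead of the honest one.
14^1 ≡ 14 (mod 61)
14^2 = (14^1)^2 ≡ 14^2 = 196 ≡ 13 (mod 61)
14^4 = (14^2)^2 ≡ 13^2 = 169 ≡ 47 (mod 61)
14^8 = (14^4)^2 ≡ 47^2 = 2209 ≡ 13 (mod 61)
So M = 13. Alice computes K = M^19 mod 61.
13^1 ≡ 13 (mod 61)
13^2 = (13^1)^2 ≡ 13^2 = 169 ≡ 47 (mod 61)
13^4 = (13^2)^2 ≡ 47^2 = 2209 ≡ 13 (mod 61)
13^8 = (13^4)^2 ≡ 13^2 = 169 ≡ 47 (mod 61)
13^16 = (13^8)^2 ≡ 47^2 = 2209 ≡ 13 (mod 61)
13^19 = 13^16 · 13^2 · 13^1 ≡ 13 · 47 · 13 ≡ 13 (mod 61).

13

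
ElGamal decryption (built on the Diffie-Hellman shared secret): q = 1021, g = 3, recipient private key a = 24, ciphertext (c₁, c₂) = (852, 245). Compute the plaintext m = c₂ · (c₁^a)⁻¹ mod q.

481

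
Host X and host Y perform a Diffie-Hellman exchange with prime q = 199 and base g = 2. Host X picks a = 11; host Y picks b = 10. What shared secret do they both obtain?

Host Y sends B = g^b mod q = 2^10 mod 199.
2^1 ≡ 2 (mod 199)
2^2 = (2^1)^2 ≡ 2^2 = 4 ≡ 4 (mod 199)
2^4 = (2^2)^2 ≡ 4^2 = 16 ≡ 16 (mod 199)
2^8 = (2^4)^2 ≡ 16^2 = 256 ≡ 57 (mod 199)
2^10 = 2^8 · 2^2 ≡ 57 · 4 ≡ 29 (mod 199).
So B = 29. Host X then computes K = B^a mod q = 29^11 mod 199.
29^1 ≡ 29 (mod 199)
29^2 = (29^1)^2 ≡ 29^2 = 841 ≡ 45 (mod 199)
29^4 = (29^2)^2 ≡ 45^2 = 2025 ≡ 35 (mod 199)
29^8 = (29^4)^2 ≡ 35^2 = 1225 ≡ 31 (mod 199)
29^11 = 29^8 · 29^2 · 29^1 ≡ 31 · 45 · 29 ≡ 58 (mod 199).

58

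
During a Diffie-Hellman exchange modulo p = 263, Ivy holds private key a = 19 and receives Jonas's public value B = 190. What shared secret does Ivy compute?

124

Shared key K = 190^19 mod 263.
190^1 ≡ 190 (mod 263)
190^2 = (190^1)^2 ≡ 190^2 = 36100 ≡ 69 (mod 263)
190^4 = (190^2)^2 ≡ 69^2 = 4761 ≡ 27 (mod 263)
190^8 = (190^4)^2 ≡ 27^2 = 729 ≡ 203 (mod 263)
190^16 = (190^8)^2 ≡ 203^2 = 41209 ≡ 181 (mod 263)
190^19 = 190^16 · 190^2 · 190^1 ≡ 181 · 69 · 190 ≡ 124 (mod 263).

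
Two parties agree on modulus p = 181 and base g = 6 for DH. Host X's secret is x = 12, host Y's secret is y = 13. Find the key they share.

Host Y sends B = g^y mod p = 6^13 mod 181.
6^1 ≡ 6 (mod 181)
6^2 = (6^1)^2 ≡ 6^2 = 36 ≡ 36 (mod 181)
6^4 = (6^2)^2 ≡ 36^2 = 1296 ≡ 29 (mod 181)
6^8 = (6^4)^2 ≡ 29^2 = 841 ≡ 117 (mod 181)
6^13 = 6^8 · 6^4 · 6^1 ≡ 117 · 29 · 6 ≡ 86 (mod 181).
So B = 86. Host X then computes K = B^x mod p = 86^12 mod 181.
86^1 ≡ 86 (mod 181)
86^2 = (86^1)^2 ≡ 86^2 = 7396 ≡ 156 (mod 181)
86^4 = (86^2)^2 ≡ 156^2 = 24336 ≡ 82 (mod 181)
86^8 = (86^4)^2 ≡ 82^2 = 6724 ≡ 27 (mod 181)
86^12 = 86^8 · 86^4 ≡ 27 · 82 ≡ 42 (mod 181).

42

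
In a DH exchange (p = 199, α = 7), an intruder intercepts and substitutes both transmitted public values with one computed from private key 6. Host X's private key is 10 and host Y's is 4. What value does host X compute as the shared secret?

132

Host X receives an intruder's public value M = 7^6 mod 199 instead of the honest one.
7^1 ≡ 7 (mod 199)
7^2 = (7^1)^2 ≡ 7^2 = 49 ≡ 49 (mod 199)
7^4 = (7^2)^2 ≡ 49^2 = 2401 ≡ 13 (mod 199)
7^6 = 7^4 · 7^2 ≡ 13 · 49 ≡ 40 (mod 199).
So M = 40. Host X computes K = M^10 mod 199.
40^1 ≡ 40 (mod 199)
40^2 = (40^1)^2 ≡ 40^2 = 1600 ≡ 8 (mod 199)
40^4 = (40^2)^2 ≡ 8^2 = 64 ≡ 64 (mod 199)
40^8 = (40^4)^2 ≡ 64^2 = 4096 ≡ 116 (mod 199)
40^10 = 40^8 · 40^2 ≡ 116 · 8 ≡ 132 (mod 199).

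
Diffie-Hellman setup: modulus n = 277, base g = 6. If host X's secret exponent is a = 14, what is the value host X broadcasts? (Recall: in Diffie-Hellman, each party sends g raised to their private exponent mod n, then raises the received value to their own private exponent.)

133

Public value = 6^14 (mod 277).
6^1 ≡ 6 (mod 277)
6^2 = (6^1)^2 ≡ 6^2 = 36 ≡ 36 (mod 277)
6^4 = (6^2)^2 ≡ 36^2 = 1296 ≡ 188 (mod 277)
6^8 = (6^4)^2 ≡ 188^2 = 35344 ≡ 165 (mod 277)
6^14 = 6^8 · 6^4 · 6^2 ≡ 165 · 188 · 36 ≡ 133 (mod 277).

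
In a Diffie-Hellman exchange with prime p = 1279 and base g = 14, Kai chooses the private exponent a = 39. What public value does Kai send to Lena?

523

Public value = 14^39 mod 1279.
14^1 ≡ 14 (mod 1279)
14^2 = (14^1)^2 ≡ 14^2 = 196 ≡ 196 (mod 1279)
14^4 = (14^2)^2 ≡ 196^2 = 38416 ≡ 46 (mod 1279)
14^8 = (14^4)^2 ≡ 46^2 = 2116 ≡ 837 (mod 1279)
14^16 = (14^8)^2 ≡ 837^2 = 700569 ≡ 956 (mod 1279)
14^32 = (14^16)^2 ≡ 956^2 = 913936 ≡ 730 (mod 1279)
14^39 = 14^32 · 14^4 · 14^2 · 14^1 ≡ 730 · 46 · 196 · 14 ≡ 523 (mod 1279).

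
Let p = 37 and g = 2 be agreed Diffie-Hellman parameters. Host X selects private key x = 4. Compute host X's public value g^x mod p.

16

Public value = 2^4 mod 37.
2^1 ≡ 2 (mod 37)
2^2 = (2^1)^2 ≡ 2^2 = 4 ≡ 4 (mod 37)
2^4 = (2^2)^2 ≡ 4^2 = 16 ≡ 16 (mod 37)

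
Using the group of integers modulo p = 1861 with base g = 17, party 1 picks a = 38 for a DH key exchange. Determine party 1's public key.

Public value = 17^38 mod 1861.
17^1 ≡ 17 (mod 1861)
17^2 = (17^1)^2 ≡ 17^2 = 289 ≡ 289 (mod 1861)
17^4 = (17^2)^2 ≡ 289^2 = 83521 ≡ 1637 (mod 1861)
17^8 = (17^4)^2 ≡ 1637^2 = 2679769 ≡ 1790 (mod 1861)
17^16 = (17^8)^2 ≡ 1790^2 = 3204100 ≡ 1319 (mod 1861)
17^32 = (17^16)^2 ≡ 1319^2 = 1739761 ≡ 1587 (mod 1861)
17^38 = 17^32 · 17^4 · 17^2 ≡ 1587 · 1637 · 289 ≡ 473 (mod 1861).

473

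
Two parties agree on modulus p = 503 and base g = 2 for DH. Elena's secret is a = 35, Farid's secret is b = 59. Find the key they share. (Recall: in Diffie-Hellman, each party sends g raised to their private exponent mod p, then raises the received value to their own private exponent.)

172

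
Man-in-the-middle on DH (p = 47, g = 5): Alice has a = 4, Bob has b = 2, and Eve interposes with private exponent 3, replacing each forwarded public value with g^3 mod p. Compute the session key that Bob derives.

21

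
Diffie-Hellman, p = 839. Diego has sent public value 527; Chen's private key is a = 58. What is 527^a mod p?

403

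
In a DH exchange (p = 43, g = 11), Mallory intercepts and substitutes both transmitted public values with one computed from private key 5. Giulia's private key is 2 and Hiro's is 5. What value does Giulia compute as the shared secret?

41

Giulia receives Mallory's public value M = 11^5 mod 43 instead of the honest one.
11^1 ≡ 11 (mod 43)
11^2 = (11^1)^2 ≡ 11^2 = 121 ≡ 35 (mod 43)
11^4 = (11^2)^2 ≡ 35^2 = 1225 ≡ 21 (mod 43)
11^5 = 11^4 · 11^1 ≡ 21 · 11 ≡ 16 (mod 43).
So M = 16. Giulia computes K = M^2 mod 43.
16^1 ≡ 16 (mod 43)
16^2 = (16^1)^2 ≡ 16^2 = 256 ≡ 41 (mod 43)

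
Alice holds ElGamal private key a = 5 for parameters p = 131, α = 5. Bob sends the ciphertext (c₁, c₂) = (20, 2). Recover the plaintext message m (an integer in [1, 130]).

104

Shared mask s = c₁^a mod p = 20^5 mod 131.
20^1 ≡ 20 (mod 131)
20^2 = (20^1)^2 ≡ 20^2 = 400 ≡ 7 (mod 131)
20^4 = (20^2)^2 ≡ 7^2 = 49 ≡ 49 (mod 131)
20^5 = 20^4 · 20^1 ≡ 49 · 20 ≡ 63 (mod 131).
So s = 63; s⁻¹ ≡ 52 (mod 131).
m = c₂ · s⁻¹ mod 131 = 2 · 52 mod 131 = 104.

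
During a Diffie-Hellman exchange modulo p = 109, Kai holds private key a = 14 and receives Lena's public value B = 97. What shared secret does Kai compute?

73

Shared key K = 97^14 mod 109.
97^1 ≡ 97 (mod 109)
97^2 = (97^1)^2 ≡ 97^2 = 9409 ≡ 35 (mod 109)
97^4 = (97^2)^2 ≡ 35^2 = 1225 ≡ 26 (mod 109)
97^8 = (97^4)^2 ≡ 26^2 = 676 ≡ 22 (mod 109)
97^14 = 97^8 · 97^4 · 97^2 ≡ 22 · 26 · 35 ≡ 73 (mod 109).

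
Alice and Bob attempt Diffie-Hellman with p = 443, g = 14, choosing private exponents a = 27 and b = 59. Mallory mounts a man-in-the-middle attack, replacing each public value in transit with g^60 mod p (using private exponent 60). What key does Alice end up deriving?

61

Alice receives Mallory's public value M = 14^60 mod 443 instead of the honest one.
14^1 ≡ 14 (mod 443)
14^2 = (14^1)^2 ≡ 14^2 = 196 ≡ 196 (mod 443)
14^4 = (14^2)^2 ≡ 196^2 = 38416 ≡ 318 (mod 443)
14^8 = (14^4)^2 ≡ 318^2 = 101124 ≡ 120 (mod 443)
14^16 = (14^8)^2 ≡ 120^2 = 14400 ≡ 224 (mod 443)
14^32 = (14^16)^2 ≡ 224^2 = 50176 ≡ 117 (mod 443)
14^60 = 14^32 · 14^16 · 14^8 · 14^4 ≡ 117 · 224 · 120 · 318 ≡ 415 (mod 443).
So M = 415. Alice computes K = M^27 mod 443.
415^1 ≡ 415 (mod 443)
415^2 = (415^1)^2 ≡ 415^2 = 172225 ≡ 341 (mod 443)
415^4 = (415^2)^2 ≡ 341^2 = 116281 ≡ 215 (mod 443)
415^8 = (415^4)^2 ≡ 215^2 = 46225 ≡ 153 (mod 443)
415^16 = (415^8)^2 ≡ 153^2 = 23409 ≡ 373 (mod 443)
415^27 = 415^16 · 415^8 · 415^2 · 415^1 ≡ 373 · 153 · 341 · 415 ≡ 61 (mod 443).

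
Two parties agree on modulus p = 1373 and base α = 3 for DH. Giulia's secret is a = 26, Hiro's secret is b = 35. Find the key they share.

337

Giulia sends A = α^a mod p = 3^26 mod 1373.
3^1 ≡ 3 (mod 1373)
3^2 = (3^1)^2 ≡ 3^2 = 9 ≡ 9 (mod 1373)
3^4 = (3^2)^2 ≡ 9^2 = 81 ≡ 81 (mod 1373)
3^8 = (3^4)^2 ≡ 81^2 = 6561 ≡ 1069 (mod 1373)
3^16 = (3^8)^2 ≡ 1069^2 = 1142761 ≡ 425 (mod 1373)
3^26 = 3^16 · 3^8 · 3^2 ≡ 425 · 1069 · 9 ≡ 131 (mod 1373).
So A = 131. Hiro then computes K = A^b mod p = 131^35 mod 1373.
131^1 ≡ 131 (mod 1373)
131^2 = (131^1)^2 ≡ 131^2 = 17161 ≡ 685 (mod 1373)
131^4 = (131^2)^2 ≡ 685^2 = 469225 ≡ 1032 (mod 1373)
131^8 = (131^4)^2 ≡ 1032^2 = 1065024 ≡ 949 (mod 1373)
131^16 = (131^8)^2 ≡ 949^2 = 900601 ≡ 1286 (mod 1373)
131^32 = (131^16)^2 ≡ 1286^2 = 1653796 ≡ 704 (mod 1373)
131^35 = 131^32 · 131^2 · 131^1 ≡ 704 · 685 · 131 ≡ 337 (mod 1373).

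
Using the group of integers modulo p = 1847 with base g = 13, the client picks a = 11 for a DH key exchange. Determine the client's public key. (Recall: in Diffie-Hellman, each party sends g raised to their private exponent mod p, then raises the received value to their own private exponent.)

1650

Public value = 13^11 (mod 1847).
13^1 ≡ 13 (mod 1847)
13^2 = (13^1)^2 ≡ 13^2 = 169 ≡ 169 (mod 1847)
13^4 = (13^2)^2 ≡ 169^2 = 28561 ≡ 856 (mod 1847)
13^8 = (13^4)^2 ≡ 856^2 = 732736 ≡ 1324 (mod 1847)
13^11 = 13^8 · 13^2 · 13^1 ≡ 1324 · 169 · 13 ≡ 1650 (mod 1847).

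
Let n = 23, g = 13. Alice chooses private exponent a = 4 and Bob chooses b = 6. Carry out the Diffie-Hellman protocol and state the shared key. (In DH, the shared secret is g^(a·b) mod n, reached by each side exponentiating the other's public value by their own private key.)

Alice sends A = g^a mod n = 13^4 mod 23.
13^1 ≡ 13 (mod 23)
13^2 = (13^1)^2 ≡ 13^2 = 169 ≡ 8 (mod 23)
13^4 = (13^2)^2 ≡ 8^2 = 64 ≡ 18 (mod 23)
So A = 18. Bob then computes K = A^b mod n = 18^6 mod 23.
18^1 ≡ 18 (mod 23)
18^2 = (18^1)^2 ≡ 18^2 = 324 ≡ 2 (mod 23)
18^4 = (18^2)^2 ≡ 2^2 = 4 ≡ 4 (mod 23)
18^6 = 18^4 · 18^2 ≡ 4 · 2 ≡ 8 (mod 23).

8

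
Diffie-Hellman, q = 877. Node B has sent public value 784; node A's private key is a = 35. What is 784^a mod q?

812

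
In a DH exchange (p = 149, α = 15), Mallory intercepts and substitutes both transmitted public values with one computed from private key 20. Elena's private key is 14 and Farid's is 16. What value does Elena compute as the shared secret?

81

Elena receives Mallory's public value M = 15^20 mod 149 instead of the honest one.
15^1 ≡ 15 (mod 149)
15^2 = (15^1)^2 ≡ 15^2 = 225 ≡ 76 (mod 149)
15^4 = (15^2)^2 ≡ 76^2 = 5776 ≡ 114 (mod 149)
15^8 = (15^4)^2 ≡ 114^2 = 12996 ≡ 33 (mod 149)
15^16 = (15^8)^2 ≡ 33^2 = 1089 ≡ 46 (mod 149)
15^20 = 15^16 · 15^4 ≡ 46 · 114 ≡ 29 (mod 149).
So M = 29. Elena computes K = M^14 mod 149.
29^1 ≡ 29 (mod 149)
29^2 = (29^1)^2 ≡ 29^2 = 841 ≡ 96 (mod 149)
29^4 = (29^2)^2 ≡ 96^2 = 9216 ≡ 127 (mod 149)
29^8 = (29^4)^2 ≡ 127^2 = 16129 ≡ 37 (mod 149)
29^14 = 29^8 · 29^4 · 29^2 ≡ 37 · 127 · 96 ≡ 81 (mod 149).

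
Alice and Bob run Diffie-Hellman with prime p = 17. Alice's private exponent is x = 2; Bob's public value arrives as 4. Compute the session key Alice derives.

16

Shared key K = 4^2 mod 17.
4^1 ≡ 4 (mod 17)
4^2 = (4^1)^2 ≡ 4^2 = 16 ≡ 16 (mod 17)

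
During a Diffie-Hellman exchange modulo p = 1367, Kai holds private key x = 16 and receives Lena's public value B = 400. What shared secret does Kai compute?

476

Shared key K = 400^16 mod 1367.
400^1 ≡ 400 (mod 1367)
400^2 = (400^1)^2 ≡ 400^2 = 160000 ≡ 61 (mod 1367)
400^4 = (400^2)^2 ≡ 61^2 = 3721 ≡ 987 (mod 1367)
400^8 = (400^4)^2 ≡ 987^2 = 974169 ≡ 865 (mod 1367)
400^16 = (400^8)^2 ≡ 865^2 = 748225 ≡ 476 (mod 1367)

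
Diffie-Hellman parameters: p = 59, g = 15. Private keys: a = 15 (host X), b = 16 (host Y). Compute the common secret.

Host Y sends B = g^b mod p = 15^16 mod 59.
15^1 ≡ 15 (mod 59)
15^2 = (15^1)^2 ≡ 15^2 = 225 ≡ 48 (mod 59)
15^4 = (15^2)^2 ≡ 48^2 = 2304 ≡ 3 (mod 59)
15^8 = (15^4)^2 ≡ 3^2 = 9 ≡ 9 (mod 59)
15^16 = (15^8)^2 ≡ 9^2 = 81 ≡ 22 (mod 59)
So B = 22. Host X then computes K = B^a mod p = 22^15 mod 59.
22^1 ≡ 22 (mod 59)
22^2 = (22^1)^2 ≡ 22^2 = 484 ≡ 12 (mod 59)
22^4 = (22^2)^2 ≡ 12^2 = 144 ≡ 26 (mod 59)
22^8 = (22^4)^2 ≡ 26^2 = 676 ≡ 27 (mod 59)
22^15 = 22^8 · 22^4 · 22^2 · 22^1 ≡ 27 · 26 · 12 · 22 ≡ 9 (mod 59).

9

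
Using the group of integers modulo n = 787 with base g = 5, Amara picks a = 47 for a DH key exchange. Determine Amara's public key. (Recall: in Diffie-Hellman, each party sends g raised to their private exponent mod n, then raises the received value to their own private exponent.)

201

Public value = 5^47 (mod 787).
5^1 ≡ 5 (mod 787)
5^2 = (5^1)^2 ≡ 5^2 = 25 ≡ 25 (mod 787)
5^4 = (5^2)^2 ≡ 25^2 = 625 ≡ 625 (mod 787)
5^8 = (5^4)^2 ≡ 625^2 = 390625 ≡ 273 (mod 787)
5^16 = (5^8)^2 ≡ 273^2 = 74529 ≡ 551 (mod 787)
5^32 = (5^16)^2 ≡ 551^2 = 303601 ≡ 606 (mod 787)
5^47 = 5^32 · 5^8 · 5^4 · 5^2 · 5^1 ≡ 606 · 273 · 625 · 25 · 5 ≡ 201 (mod 787).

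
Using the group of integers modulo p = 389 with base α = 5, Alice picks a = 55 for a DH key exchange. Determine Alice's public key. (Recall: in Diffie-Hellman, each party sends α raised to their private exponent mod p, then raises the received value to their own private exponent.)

245

Public value = 5^55 (mod 389).
5^1 ≡ 5 (mod 389)
5^2 = (5^1)^2 ≡ 5^2 = 25 ≡ 25 (mod 389)
5^4 = (5^2)^2 ≡ 25^2 = 625 ≡ 236 (mod 389)
5^8 = (5^4)^2 ≡ 236^2 = 55696 ≡ 69 (mod 389)
5^16 = (5^8)^2 ≡ 69^2 = 4761 ≡ 93 (mod 389)
5^32 = (5^16)^2 ≡ 93^2 = 8649 ≡ 91 (mod 389)
5^55 = 5^32 · 5^16 · 5^4 · 5^2 · 5^1 ≡ 91 · 93 · 236 · 25 · 5 ≡ 245 (mod 389).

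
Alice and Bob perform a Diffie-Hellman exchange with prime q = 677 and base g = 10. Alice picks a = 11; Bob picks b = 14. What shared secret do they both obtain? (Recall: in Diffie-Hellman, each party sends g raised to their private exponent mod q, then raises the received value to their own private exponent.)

Alice sends A = g^a mod q = 10^11 mod 677.
10^1 ≡ 10 (mod 677)
10^2 = (10^1)^2 ≡ 10^2 = 100 ≡ 100 (mod 677)
10^4 = (10^2)^2 ≡ 100^2 = 10000 ≡ 522 (mod 677)
10^8 = (10^4)^2 ≡ 522^2 = 272484 ≡ 330 (mod 677)
10^11 = 10^8 · 10^2 · 10^1 ≡ 330 · 100 · 10 ≡ 301 (mod 677).
So A = 301. Bob then computes K = A^b mod q = 301^14 mod 677.
301^1 ≡ 301 (mod 677)
301^2 = (301^1)^2 ≡ 301^2 = 90601 ≡ 560 (mod 677)
301^4 = (301^2)^2 ≡ 560^2 = 313600 ≡ 149 (mod 677)
301^8 = (301^4)^2 ≡ 149^2 = 22201 ≡ 537 (mod 677)
301^14 = 301^8 · 301^4 · 301^2 ≡ 537 · 149 · 560 ≡ 35 (mod 677).

35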